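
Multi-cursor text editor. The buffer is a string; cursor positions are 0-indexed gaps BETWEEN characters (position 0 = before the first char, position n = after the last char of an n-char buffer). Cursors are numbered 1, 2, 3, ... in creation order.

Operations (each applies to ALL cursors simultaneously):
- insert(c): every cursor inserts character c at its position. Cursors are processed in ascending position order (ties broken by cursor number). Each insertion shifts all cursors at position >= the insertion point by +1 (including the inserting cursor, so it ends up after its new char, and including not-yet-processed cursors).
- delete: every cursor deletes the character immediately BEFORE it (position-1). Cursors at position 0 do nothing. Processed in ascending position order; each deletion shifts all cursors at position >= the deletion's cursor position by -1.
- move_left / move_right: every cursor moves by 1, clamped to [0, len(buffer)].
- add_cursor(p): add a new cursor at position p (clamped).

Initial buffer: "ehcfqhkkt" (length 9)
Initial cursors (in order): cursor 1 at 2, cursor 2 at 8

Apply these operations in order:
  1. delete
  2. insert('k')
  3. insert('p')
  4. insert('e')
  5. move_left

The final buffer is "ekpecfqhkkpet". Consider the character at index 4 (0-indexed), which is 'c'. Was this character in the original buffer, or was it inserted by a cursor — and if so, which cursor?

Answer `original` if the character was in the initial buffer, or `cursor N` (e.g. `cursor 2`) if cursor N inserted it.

Answer: original

Derivation:
After op 1 (delete): buffer="ecfqhkt" (len 7), cursors c1@1 c2@6, authorship .......
After op 2 (insert('k')): buffer="ekcfqhkkt" (len 9), cursors c1@2 c2@8, authorship .1.....2.
After op 3 (insert('p')): buffer="ekpcfqhkkpt" (len 11), cursors c1@3 c2@10, authorship .11.....22.
After op 4 (insert('e')): buffer="ekpecfqhkkpet" (len 13), cursors c1@4 c2@12, authorship .111.....222.
After op 5 (move_left): buffer="ekpecfqhkkpet" (len 13), cursors c1@3 c2@11, authorship .111.....222.
Authorship (.=original, N=cursor N): . 1 1 1 . . . . . 2 2 2 .
Index 4: author = original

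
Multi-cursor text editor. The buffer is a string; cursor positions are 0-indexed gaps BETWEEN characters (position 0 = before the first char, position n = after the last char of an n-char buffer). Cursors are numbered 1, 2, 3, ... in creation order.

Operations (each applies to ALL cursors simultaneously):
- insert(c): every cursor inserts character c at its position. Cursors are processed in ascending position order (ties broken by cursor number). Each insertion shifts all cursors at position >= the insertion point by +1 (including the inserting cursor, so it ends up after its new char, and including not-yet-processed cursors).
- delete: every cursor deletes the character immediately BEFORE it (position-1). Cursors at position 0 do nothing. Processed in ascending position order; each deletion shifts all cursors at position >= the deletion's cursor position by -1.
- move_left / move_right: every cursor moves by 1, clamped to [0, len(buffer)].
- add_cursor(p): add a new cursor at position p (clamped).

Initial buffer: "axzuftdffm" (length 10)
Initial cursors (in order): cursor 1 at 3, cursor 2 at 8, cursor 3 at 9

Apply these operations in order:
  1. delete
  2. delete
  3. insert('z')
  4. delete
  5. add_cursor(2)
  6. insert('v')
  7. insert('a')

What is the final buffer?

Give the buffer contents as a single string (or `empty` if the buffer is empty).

Answer: avauvafvvaam

Derivation:
After op 1 (delete): buffer="axuftdm" (len 7), cursors c1@2 c2@6 c3@6, authorship .......
After op 2 (delete): buffer="aufm" (len 4), cursors c1@1 c2@3 c3@3, authorship ....
After op 3 (insert('z')): buffer="azufzzm" (len 7), cursors c1@2 c2@6 c3@6, authorship .1..23.
After op 4 (delete): buffer="aufm" (len 4), cursors c1@1 c2@3 c3@3, authorship ....
After op 5 (add_cursor(2)): buffer="aufm" (len 4), cursors c1@1 c4@2 c2@3 c3@3, authorship ....
After op 6 (insert('v')): buffer="avuvfvvm" (len 8), cursors c1@2 c4@4 c2@7 c3@7, authorship .1.4.23.
After op 7 (insert('a')): buffer="avauvafvvaam" (len 12), cursors c1@3 c4@6 c2@11 c3@11, authorship .11.44.2323.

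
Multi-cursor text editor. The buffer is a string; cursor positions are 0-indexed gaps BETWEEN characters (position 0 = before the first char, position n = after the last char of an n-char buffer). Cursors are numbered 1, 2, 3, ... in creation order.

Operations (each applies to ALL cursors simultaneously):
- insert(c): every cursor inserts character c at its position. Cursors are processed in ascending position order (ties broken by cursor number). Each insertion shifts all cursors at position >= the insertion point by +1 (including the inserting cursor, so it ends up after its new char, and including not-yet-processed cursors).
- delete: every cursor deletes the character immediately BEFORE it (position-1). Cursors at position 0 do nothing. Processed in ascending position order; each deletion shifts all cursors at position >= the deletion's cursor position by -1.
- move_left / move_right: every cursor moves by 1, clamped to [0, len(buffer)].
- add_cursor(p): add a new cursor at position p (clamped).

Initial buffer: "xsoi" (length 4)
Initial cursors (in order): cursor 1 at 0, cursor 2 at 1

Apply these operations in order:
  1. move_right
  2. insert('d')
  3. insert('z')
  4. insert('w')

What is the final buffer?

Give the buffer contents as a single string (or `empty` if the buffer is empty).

Answer: xdzwsdzwoi

Derivation:
After op 1 (move_right): buffer="xsoi" (len 4), cursors c1@1 c2@2, authorship ....
After op 2 (insert('d')): buffer="xdsdoi" (len 6), cursors c1@2 c2@4, authorship .1.2..
After op 3 (insert('z')): buffer="xdzsdzoi" (len 8), cursors c1@3 c2@6, authorship .11.22..
After op 4 (insert('w')): buffer="xdzwsdzwoi" (len 10), cursors c1@4 c2@8, authorship .111.222..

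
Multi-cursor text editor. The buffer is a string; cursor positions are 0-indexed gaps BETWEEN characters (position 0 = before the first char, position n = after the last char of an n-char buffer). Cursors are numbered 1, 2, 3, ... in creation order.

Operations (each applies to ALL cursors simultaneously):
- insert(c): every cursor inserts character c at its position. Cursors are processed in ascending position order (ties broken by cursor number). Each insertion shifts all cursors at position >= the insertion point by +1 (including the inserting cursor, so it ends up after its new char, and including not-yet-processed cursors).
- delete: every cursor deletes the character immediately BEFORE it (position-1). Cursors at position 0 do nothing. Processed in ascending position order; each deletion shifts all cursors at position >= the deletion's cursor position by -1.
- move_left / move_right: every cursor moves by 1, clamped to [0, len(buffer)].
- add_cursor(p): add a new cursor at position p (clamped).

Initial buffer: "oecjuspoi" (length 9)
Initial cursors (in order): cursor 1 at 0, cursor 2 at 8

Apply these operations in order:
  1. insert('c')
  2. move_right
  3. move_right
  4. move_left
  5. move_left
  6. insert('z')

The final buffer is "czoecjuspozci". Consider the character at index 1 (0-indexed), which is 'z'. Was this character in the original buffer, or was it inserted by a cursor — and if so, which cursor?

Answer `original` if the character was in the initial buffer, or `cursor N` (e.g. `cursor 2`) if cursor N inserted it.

Answer: cursor 1

Derivation:
After op 1 (insert('c')): buffer="coecjuspoci" (len 11), cursors c1@1 c2@10, authorship 1........2.
After op 2 (move_right): buffer="coecjuspoci" (len 11), cursors c1@2 c2@11, authorship 1........2.
After op 3 (move_right): buffer="coecjuspoci" (len 11), cursors c1@3 c2@11, authorship 1........2.
After op 4 (move_left): buffer="coecjuspoci" (len 11), cursors c1@2 c2@10, authorship 1........2.
After op 5 (move_left): buffer="coecjuspoci" (len 11), cursors c1@1 c2@9, authorship 1........2.
After op 6 (insert('z')): buffer="czoecjuspozci" (len 13), cursors c1@2 c2@11, authorship 11........22.
Authorship (.=original, N=cursor N): 1 1 . . . . . . . . 2 2 .
Index 1: author = 1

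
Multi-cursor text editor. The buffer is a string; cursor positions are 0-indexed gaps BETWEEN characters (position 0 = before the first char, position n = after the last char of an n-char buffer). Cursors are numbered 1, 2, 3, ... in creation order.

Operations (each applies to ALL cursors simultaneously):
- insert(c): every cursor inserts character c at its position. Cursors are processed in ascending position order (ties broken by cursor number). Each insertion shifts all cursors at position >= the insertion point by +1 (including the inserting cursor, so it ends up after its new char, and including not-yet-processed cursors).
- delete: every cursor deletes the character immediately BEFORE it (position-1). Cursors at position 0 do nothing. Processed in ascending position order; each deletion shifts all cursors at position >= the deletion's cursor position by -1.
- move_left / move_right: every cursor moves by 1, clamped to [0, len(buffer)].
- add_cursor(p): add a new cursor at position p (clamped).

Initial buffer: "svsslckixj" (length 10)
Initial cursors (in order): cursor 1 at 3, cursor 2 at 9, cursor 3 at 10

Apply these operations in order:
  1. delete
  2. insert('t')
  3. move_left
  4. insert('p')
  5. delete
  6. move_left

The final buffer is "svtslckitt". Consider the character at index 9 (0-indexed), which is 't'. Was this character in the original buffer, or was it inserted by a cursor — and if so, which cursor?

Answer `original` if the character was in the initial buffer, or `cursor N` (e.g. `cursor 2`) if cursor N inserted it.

Answer: cursor 3

Derivation:
After op 1 (delete): buffer="svslcki" (len 7), cursors c1@2 c2@7 c3@7, authorship .......
After op 2 (insert('t')): buffer="svtslckitt" (len 10), cursors c1@3 c2@10 c3@10, authorship ..1.....23
After op 3 (move_left): buffer="svtslckitt" (len 10), cursors c1@2 c2@9 c3@9, authorship ..1.....23
After op 4 (insert('p')): buffer="svptslckitppt" (len 13), cursors c1@3 c2@12 c3@12, authorship ..11.....2233
After op 5 (delete): buffer="svtslckitt" (len 10), cursors c1@2 c2@9 c3@9, authorship ..1.....23
After op 6 (move_left): buffer="svtslckitt" (len 10), cursors c1@1 c2@8 c3@8, authorship ..1.....23
Authorship (.=original, N=cursor N): . . 1 . . . . . 2 3
Index 9: author = 3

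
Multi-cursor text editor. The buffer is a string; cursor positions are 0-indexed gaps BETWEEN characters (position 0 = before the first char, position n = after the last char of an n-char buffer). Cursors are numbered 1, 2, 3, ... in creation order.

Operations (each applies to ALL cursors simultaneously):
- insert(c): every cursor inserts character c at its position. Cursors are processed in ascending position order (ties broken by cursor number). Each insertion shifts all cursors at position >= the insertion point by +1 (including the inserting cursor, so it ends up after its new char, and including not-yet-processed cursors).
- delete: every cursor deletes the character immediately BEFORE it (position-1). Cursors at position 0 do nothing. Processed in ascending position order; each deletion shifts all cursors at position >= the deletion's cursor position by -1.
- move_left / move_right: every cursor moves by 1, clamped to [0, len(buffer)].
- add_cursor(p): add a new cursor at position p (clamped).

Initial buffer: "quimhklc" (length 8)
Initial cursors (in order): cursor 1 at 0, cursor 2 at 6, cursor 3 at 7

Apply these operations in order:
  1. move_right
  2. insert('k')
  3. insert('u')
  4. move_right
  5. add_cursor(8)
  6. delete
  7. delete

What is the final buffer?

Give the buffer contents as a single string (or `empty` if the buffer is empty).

After op 1 (move_right): buffer="quimhklc" (len 8), cursors c1@1 c2@7 c3@8, authorship ........
After op 2 (insert('k')): buffer="qkuimhklkck" (len 11), cursors c1@2 c2@9 c3@11, authorship .1......2.3
After op 3 (insert('u')): buffer="qkuuimhklkucku" (len 14), cursors c1@3 c2@11 c3@14, authorship .11......22.33
After op 4 (move_right): buffer="qkuuimhklkucku" (len 14), cursors c1@4 c2@12 c3@14, authorship .11......22.33
After op 5 (add_cursor(8)): buffer="qkuuimhklkucku" (len 14), cursors c1@4 c4@8 c2@12 c3@14, authorship .11......22.33
After op 6 (delete): buffer="qkuimhlkuk" (len 10), cursors c1@3 c4@6 c2@9 c3@10, authorship .11....223
After op 7 (delete): buffer="qkimlk" (len 6), cursors c1@2 c4@4 c2@6 c3@6, authorship .1...2

Answer: qkimlk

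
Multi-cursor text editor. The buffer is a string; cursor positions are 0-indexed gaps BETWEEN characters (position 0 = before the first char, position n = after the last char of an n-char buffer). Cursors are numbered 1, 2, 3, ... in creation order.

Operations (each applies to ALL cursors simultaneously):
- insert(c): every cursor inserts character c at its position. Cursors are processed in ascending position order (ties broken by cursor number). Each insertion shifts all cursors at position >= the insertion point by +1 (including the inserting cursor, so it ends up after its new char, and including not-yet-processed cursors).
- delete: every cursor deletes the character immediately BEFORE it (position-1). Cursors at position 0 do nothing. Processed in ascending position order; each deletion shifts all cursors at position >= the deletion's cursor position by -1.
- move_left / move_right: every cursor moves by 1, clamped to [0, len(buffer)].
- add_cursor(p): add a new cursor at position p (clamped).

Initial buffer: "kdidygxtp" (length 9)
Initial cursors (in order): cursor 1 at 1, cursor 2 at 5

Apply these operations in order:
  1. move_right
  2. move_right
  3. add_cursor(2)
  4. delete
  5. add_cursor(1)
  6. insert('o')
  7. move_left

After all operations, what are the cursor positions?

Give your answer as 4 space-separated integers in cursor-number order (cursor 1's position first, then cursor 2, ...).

Answer: 3 7 3 3

Derivation:
After op 1 (move_right): buffer="kdidygxtp" (len 9), cursors c1@2 c2@6, authorship .........
After op 2 (move_right): buffer="kdidygxtp" (len 9), cursors c1@3 c2@7, authorship .........
After op 3 (add_cursor(2)): buffer="kdidygxtp" (len 9), cursors c3@2 c1@3 c2@7, authorship .........
After op 4 (delete): buffer="kdygtp" (len 6), cursors c1@1 c3@1 c2@4, authorship ......
After op 5 (add_cursor(1)): buffer="kdygtp" (len 6), cursors c1@1 c3@1 c4@1 c2@4, authorship ......
After op 6 (insert('o')): buffer="kooodygotp" (len 10), cursors c1@4 c3@4 c4@4 c2@8, authorship .134...2..
After op 7 (move_left): buffer="kooodygotp" (len 10), cursors c1@3 c3@3 c4@3 c2@7, authorship .134...2..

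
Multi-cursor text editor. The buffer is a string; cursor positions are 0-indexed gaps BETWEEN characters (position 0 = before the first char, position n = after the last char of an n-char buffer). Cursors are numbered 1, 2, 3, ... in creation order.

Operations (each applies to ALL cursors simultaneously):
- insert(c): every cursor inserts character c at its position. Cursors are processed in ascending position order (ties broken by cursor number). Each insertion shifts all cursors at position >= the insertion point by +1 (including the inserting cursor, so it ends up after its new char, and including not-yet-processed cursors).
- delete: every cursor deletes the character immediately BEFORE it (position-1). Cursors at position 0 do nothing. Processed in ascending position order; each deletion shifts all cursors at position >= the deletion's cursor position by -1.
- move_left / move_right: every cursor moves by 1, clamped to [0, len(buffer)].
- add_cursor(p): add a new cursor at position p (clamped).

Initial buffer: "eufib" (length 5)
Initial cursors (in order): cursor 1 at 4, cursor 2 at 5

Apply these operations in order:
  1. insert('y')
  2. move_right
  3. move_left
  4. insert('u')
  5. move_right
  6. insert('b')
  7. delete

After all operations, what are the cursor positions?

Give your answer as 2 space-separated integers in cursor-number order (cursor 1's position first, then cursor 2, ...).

Answer: 7 9

Derivation:
After op 1 (insert('y')): buffer="eufiyby" (len 7), cursors c1@5 c2@7, authorship ....1.2
After op 2 (move_right): buffer="eufiyby" (len 7), cursors c1@6 c2@7, authorship ....1.2
After op 3 (move_left): buffer="eufiyby" (len 7), cursors c1@5 c2@6, authorship ....1.2
After op 4 (insert('u')): buffer="eufiyubuy" (len 9), cursors c1@6 c2@8, authorship ....11.22
After op 5 (move_right): buffer="eufiyubuy" (len 9), cursors c1@7 c2@9, authorship ....11.22
After op 6 (insert('b')): buffer="eufiyubbuyb" (len 11), cursors c1@8 c2@11, authorship ....11.1222
After op 7 (delete): buffer="eufiyubuy" (len 9), cursors c1@7 c2@9, authorship ....11.22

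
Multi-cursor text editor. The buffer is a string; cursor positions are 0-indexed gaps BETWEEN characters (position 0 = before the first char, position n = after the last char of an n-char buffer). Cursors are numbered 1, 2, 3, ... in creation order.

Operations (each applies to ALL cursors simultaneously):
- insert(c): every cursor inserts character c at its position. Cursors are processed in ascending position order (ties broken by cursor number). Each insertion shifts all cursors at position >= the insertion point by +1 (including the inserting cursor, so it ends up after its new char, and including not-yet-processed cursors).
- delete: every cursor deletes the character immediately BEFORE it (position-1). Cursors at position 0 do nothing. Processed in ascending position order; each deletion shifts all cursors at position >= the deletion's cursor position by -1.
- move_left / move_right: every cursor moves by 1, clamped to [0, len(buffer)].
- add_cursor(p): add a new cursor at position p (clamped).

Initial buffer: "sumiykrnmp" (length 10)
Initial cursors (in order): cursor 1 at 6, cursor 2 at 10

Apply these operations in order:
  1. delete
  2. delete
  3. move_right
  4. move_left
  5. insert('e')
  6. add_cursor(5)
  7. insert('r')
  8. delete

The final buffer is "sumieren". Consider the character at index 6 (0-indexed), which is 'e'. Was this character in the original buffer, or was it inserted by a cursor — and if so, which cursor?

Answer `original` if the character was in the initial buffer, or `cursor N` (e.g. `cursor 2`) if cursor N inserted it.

After op 1 (delete): buffer="sumiyrnm" (len 8), cursors c1@5 c2@8, authorship ........
After op 2 (delete): buffer="sumirn" (len 6), cursors c1@4 c2@6, authorship ......
After op 3 (move_right): buffer="sumirn" (len 6), cursors c1@5 c2@6, authorship ......
After op 4 (move_left): buffer="sumirn" (len 6), cursors c1@4 c2@5, authorship ......
After op 5 (insert('e')): buffer="sumieren" (len 8), cursors c1@5 c2@7, authorship ....1.2.
After op 6 (add_cursor(5)): buffer="sumieren" (len 8), cursors c1@5 c3@5 c2@7, authorship ....1.2.
After op 7 (insert('r')): buffer="sumierrrern" (len 11), cursors c1@7 c3@7 c2@10, authorship ....113.22.
After op 8 (delete): buffer="sumieren" (len 8), cursors c1@5 c3@5 c2@7, authorship ....1.2.
Authorship (.=original, N=cursor N): . . . . 1 . 2 .
Index 6: author = 2

Answer: cursor 2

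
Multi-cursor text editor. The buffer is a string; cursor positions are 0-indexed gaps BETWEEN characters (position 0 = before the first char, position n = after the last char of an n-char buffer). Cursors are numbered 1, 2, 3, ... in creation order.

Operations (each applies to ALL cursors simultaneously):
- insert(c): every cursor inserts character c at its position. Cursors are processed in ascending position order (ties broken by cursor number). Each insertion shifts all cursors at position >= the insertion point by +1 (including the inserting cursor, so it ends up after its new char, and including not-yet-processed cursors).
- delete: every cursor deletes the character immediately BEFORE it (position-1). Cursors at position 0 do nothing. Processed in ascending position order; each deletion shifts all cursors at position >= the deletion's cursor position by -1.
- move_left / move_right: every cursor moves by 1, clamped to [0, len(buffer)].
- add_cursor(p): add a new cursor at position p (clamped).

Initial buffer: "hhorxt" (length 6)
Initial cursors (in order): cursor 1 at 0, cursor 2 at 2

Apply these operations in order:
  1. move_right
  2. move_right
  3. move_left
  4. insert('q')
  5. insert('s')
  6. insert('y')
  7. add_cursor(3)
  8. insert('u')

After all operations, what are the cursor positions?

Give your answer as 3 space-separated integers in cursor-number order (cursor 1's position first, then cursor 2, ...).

After op 1 (move_right): buffer="hhorxt" (len 6), cursors c1@1 c2@3, authorship ......
After op 2 (move_right): buffer="hhorxt" (len 6), cursors c1@2 c2@4, authorship ......
After op 3 (move_left): buffer="hhorxt" (len 6), cursors c1@1 c2@3, authorship ......
After op 4 (insert('q')): buffer="hqhoqrxt" (len 8), cursors c1@2 c2@5, authorship .1..2...
After op 5 (insert('s')): buffer="hqshoqsrxt" (len 10), cursors c1@3 c2@7, authorship .11..22...
After op 6 (insert('y')): buffer="hqsyhoqsyrxt" (len 12), cursors c1@4 c2@9, authorship .111..222...
After op 7 (add_cursor(3)): buffer="hqsyhoqsyrxt" (len 12), cursors c3@3 c1@4 c2@9, authorship .111..222...
After op 8 (insert('u')): buffer="hqsuyuhoqsyurxt" (len 15), cursors c3@4 c1@6 c2@12, authorship .11311..2222...

Answer: 6 12 4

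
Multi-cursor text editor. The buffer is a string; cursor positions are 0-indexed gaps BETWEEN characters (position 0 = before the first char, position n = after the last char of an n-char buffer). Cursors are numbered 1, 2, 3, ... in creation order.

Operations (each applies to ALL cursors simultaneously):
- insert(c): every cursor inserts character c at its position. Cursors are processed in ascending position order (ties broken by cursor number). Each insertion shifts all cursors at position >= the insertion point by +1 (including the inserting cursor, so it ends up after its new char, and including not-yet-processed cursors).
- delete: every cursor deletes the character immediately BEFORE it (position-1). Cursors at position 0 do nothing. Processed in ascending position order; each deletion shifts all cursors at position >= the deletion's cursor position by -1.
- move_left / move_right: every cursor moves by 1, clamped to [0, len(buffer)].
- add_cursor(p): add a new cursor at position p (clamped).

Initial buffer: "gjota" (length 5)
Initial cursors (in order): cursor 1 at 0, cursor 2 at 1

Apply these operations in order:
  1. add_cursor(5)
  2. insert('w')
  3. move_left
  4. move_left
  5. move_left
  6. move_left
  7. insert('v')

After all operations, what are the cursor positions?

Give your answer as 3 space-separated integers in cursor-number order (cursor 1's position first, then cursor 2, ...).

After op 1 (add_cursor(5)): buffer="gjota" (len 5), cursors c1@0 c2@1 c3@5, authorship .....
After op 2 (insert('w')): buffer="wgwjotaw" (len 8), cursors c1@1 c2@3 c3@8, authorship 1.2....3
After op 3 (move_left): buffer="wgwjotaw" (len 8), cursors c1@0 c2@2 c3@7, authorship 1.2....3
After op 4 (move_left): buffer="wgwjotaw" (len 8), cursors c1@0 c2@1 c3@6, authorship 1.2....3
After op 5 (move_left): buffer="wgwjotaw" (len 8), cursors c1@0 c2@0 c3@5, authorship 1.2....3
After op 6 (move_left): buffer="wgwjotaw" (len 8), cursors c1@0 c2@0 c3@4, authorship 1.2....3
After op 7 (insert('v')): buffer="vvwgwjvotaw" (len 11), cursors c1@2 c2@2 c3@7, authorship 121.2.3...3

Answer: 2 2 7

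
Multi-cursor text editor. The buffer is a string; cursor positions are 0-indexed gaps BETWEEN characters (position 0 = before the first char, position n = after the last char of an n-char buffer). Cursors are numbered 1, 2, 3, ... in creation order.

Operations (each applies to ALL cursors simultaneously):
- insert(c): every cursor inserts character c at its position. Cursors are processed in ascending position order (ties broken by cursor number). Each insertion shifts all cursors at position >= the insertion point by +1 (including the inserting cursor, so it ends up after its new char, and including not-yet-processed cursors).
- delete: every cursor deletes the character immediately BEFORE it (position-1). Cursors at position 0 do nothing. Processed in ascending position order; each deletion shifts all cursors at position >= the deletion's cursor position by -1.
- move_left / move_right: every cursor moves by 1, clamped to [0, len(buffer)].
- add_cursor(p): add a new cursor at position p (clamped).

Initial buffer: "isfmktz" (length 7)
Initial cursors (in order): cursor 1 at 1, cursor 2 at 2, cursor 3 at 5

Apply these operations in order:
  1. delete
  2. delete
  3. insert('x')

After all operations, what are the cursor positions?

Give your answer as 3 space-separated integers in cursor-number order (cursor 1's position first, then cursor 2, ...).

Answer: 2 2 4

Derivation:
After op 1 (delete): buffer="fmtz" (len 4), cursors c1@0 c2@0 c3@2, authorship ....
After op 2 (delete): buffer="ftz" (len 3), cursors c1@0 c2@0 c3@1, authorship ...
After op 3 (insert('x')): buffer="xxfxtz" (len 6), cursors c1@2 c2@2 c3@4, authorship 12.3..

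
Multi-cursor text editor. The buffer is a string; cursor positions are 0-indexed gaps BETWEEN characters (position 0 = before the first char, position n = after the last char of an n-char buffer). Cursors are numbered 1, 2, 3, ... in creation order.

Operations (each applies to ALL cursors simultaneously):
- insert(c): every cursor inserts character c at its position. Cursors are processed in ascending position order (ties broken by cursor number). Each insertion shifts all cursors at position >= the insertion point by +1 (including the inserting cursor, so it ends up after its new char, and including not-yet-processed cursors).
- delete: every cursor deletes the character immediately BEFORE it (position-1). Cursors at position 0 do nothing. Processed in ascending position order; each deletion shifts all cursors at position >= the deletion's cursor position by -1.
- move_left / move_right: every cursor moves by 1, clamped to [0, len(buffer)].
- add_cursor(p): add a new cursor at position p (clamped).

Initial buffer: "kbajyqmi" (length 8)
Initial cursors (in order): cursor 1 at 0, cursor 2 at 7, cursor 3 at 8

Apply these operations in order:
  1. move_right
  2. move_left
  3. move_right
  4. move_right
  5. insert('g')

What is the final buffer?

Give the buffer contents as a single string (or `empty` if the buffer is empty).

After op 1 (move_right): buffer="kbajyqmi" (len 8), cursors c1@1 c2@8 c3@8, authorship ........
After op 2 (move_left): buffer="kbajyqmi" (len 8), cursors c1@0 c2@7 c3@7, authorship ........
After op 3 (move_right): buffer="kbajyqmi" (len 8), cursors c1@1 c2@8 c3@8, authorship ........
After op 4 (move_right): buffer="kbajyqmi" (len 8), cursors c1@2 c2@8 c3@8, authorship ........
After op 5 (insert('g')): buffer="kbgajyqmigg" (len 11), cursors c1@3 c2@11 c3@11, authorship ..1......23

Answer: kbgajyqmigg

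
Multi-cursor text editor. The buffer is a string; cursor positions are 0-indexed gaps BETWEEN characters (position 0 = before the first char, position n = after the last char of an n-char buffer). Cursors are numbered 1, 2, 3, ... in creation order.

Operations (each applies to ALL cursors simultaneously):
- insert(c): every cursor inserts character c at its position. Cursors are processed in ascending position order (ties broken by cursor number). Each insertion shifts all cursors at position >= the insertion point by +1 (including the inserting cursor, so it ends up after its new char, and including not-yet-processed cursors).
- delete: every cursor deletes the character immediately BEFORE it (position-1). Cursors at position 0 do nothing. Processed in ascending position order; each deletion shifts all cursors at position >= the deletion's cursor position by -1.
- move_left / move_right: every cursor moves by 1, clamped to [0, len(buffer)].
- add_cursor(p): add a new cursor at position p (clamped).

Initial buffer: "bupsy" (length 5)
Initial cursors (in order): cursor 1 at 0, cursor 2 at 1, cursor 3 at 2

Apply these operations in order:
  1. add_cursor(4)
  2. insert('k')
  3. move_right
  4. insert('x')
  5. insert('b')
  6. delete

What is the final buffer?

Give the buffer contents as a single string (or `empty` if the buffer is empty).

After op 1 (add_cursor(4)): buffer="bupsy" (len 5), cursors c1@0 c2@1 c3@2 c4@4, authorship .....
After op 2 (insert('k')): buffer="kbkukpsky" (len 9), cursors c1@1 c2@3 c3@5 c4@8, authorship 1.2.3..4.
After op 3 (move_right): buffer="kbkukpsky" (len 9), cursors c1@2 c2@4 c3@6 c4@9, authorship 1.2.3..4.
After op 4 (insert('x')): buffer="kbxkuxkpxskyx" (len 13), cursors c1@3 c2@6 c3@9 c4@13, authorship 1.12.23.3.4.4
After op 5 (insert('b')): buffer="kbxbkuxbkpxbskyxb" (len 17), cursors c1@4 c2@8 c3@12 c4@17, authorship 1.112.223.33.4.44
After op 6 (delete): buffer="kbxkuxkpxskyx" (len 13), cursors c1@3 c2@6 c3@9 c4@13, authorship 1.12.23.3.4.4

Answer: kbxkuxkpxskyx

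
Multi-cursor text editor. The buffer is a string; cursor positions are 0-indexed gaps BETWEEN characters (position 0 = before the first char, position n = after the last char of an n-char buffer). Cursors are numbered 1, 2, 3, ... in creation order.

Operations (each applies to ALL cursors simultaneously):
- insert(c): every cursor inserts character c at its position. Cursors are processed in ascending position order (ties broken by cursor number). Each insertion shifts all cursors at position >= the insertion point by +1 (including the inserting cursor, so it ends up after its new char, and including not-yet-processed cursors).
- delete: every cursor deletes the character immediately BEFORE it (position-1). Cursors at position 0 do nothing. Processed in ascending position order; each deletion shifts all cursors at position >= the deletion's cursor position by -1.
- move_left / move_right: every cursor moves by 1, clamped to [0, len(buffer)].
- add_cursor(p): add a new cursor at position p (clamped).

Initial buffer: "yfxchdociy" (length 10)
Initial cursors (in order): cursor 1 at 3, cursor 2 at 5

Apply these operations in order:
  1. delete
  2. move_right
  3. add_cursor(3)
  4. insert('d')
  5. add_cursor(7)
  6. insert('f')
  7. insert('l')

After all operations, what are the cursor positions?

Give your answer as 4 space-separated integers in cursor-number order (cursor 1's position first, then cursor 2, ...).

After op 1 (delete): buffer="yfcdociy" (len 8), cursors c1@2 c2@3, authorship ........
After op 2 (move_right): buffer="yfcdociy" (len 8), cursors c1@3 c2@4, authorship ........
After op 3 (add_cursor(3)): buffer="yfcdociy" (len 8), cursors c1@3 c3@3 c2@4, authorship ........
After op 4 (insert('d')): buffer="yfcddddociy" (len 11), cursors c1@5 c3@5 c2@7, authorship ...13.2....
After op 5 (add_cursor(7)): buffer="yfcddddociy" (len 11), cursors c1@5 c3@5 c2@7 c4@7, authorship ...13.2....
After op 6 (insert('f')): buffer="yfcddffddffociy" (len 15), cursors c1@7 c3@7 c2@11 c4@11, authorship ...1313.224....
After op 7 (insert('l')): buffer="yfcddffllddffllociy" (len 19), cursors c1@9 c3@9 c2@15 c4@15, authorship ...131313.22424....

Answer: 9 15 9 15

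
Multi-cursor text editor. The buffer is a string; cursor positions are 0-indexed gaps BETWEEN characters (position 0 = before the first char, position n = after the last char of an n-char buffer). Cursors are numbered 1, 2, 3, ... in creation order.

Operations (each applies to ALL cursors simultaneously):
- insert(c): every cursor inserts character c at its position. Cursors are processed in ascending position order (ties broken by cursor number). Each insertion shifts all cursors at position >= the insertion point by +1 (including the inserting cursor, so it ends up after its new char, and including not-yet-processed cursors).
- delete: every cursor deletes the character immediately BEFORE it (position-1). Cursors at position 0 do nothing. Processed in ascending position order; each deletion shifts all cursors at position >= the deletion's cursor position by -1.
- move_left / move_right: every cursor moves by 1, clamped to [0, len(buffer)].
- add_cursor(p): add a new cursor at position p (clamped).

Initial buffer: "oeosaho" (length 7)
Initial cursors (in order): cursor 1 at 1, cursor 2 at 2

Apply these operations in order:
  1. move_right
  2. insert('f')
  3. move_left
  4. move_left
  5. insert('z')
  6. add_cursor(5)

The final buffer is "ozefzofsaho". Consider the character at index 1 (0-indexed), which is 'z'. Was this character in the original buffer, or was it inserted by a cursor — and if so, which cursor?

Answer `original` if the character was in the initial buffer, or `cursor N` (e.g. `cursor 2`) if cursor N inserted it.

Answer: cursor 1

Derivation:
After op 1 (move_right): buffer="oeosaho" (len 7), cursors c1@2 c2@3, authorship .......
After op 2 (insert('f')): buffer="oefofsaho" (len 9), cursors c1@3 c2@5, authorship ..1.2....
After op 3 (move_left): buffer="oefofsaho" (len 9), cursors c1@2 c2@4, authorship ..1.2....
After op 4 (move_left): buffer="oefofsaho" (len 9), cursors c1@1 c2@3, authorship ..1.2....
After op 5 (insert('z')): buffer="ozefzofsaho" (len 11), cursors c1@2 c2@5, authorship .1.12.2....
After op 6 (add_cursor(5)): buffer="ozefzofsaho" (len 11), cursors c1@2 c2@5 c3@5, authorship .1.12.2....
Authorship (.=original, N=cursor N): . 1 . 1 2 . 2 . . . .
Index 1: author = 1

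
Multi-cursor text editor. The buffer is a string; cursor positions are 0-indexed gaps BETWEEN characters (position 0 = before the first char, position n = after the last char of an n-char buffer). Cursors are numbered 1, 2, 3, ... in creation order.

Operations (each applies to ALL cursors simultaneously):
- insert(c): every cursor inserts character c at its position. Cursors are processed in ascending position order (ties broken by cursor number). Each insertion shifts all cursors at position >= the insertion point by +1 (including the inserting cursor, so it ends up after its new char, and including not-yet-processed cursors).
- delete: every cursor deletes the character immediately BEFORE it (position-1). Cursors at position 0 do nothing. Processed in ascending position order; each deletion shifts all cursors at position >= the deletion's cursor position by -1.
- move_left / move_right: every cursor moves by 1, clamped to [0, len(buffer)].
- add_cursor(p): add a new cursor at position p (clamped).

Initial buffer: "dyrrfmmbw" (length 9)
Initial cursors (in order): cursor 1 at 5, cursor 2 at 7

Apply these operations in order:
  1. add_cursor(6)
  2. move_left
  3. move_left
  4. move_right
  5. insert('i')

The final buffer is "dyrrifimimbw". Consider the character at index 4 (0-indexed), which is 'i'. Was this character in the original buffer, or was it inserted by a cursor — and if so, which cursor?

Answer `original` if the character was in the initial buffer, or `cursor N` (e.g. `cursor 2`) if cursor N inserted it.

Answer: cursor 1

Derivation:
After op 1 (add_cursor(6)): buffer="dyrrfmmbw" (len 9), cursors c1@5 c3@6 c2@7, authorship .........
After op 2 (move_left): buffer="dyrrfmmbw" (len 9), cursors c1@4 c3@5 c2@6, authorship .........
After op 3 (move_left): buffer="dyrrfmmbw" (len 9), cursors c1@3 c3@4 c2@5, authorship .........
After op 4 (move_right): buffer="dyrrfmmbw" (len 9), cursors c1@4 c3@5 c2@6, authorship .........
After op 5 (insert('i')): buffer="dyrrifimimbw" (len 12), cursors c1@5 c3@7 c2@9, authorship ....1.3.2...
Authorship (.=original, N=cursor N): . . . . 1 . 3 . 2 . . .
Index 4: author = 1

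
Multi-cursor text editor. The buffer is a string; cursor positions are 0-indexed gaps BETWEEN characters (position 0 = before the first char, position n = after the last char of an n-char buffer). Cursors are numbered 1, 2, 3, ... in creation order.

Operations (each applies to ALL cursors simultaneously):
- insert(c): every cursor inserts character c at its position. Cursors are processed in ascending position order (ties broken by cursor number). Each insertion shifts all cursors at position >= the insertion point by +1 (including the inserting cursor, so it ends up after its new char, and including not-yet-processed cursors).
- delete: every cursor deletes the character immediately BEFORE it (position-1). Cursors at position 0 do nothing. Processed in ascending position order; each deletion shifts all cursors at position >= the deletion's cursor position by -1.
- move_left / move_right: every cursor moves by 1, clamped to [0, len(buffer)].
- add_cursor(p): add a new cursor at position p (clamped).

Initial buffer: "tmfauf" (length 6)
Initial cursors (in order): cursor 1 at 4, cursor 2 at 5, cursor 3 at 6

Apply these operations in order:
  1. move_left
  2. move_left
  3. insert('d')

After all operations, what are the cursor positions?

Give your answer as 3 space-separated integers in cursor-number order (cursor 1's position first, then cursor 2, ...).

After op 1 (move_left): buffer="tmfauf" (len 6), cursors c1@3 c2@4 c3@5, authorship ......
After op 2 (move_left): buffer="tmfauf" (len 6), cursors c1@2 c2@3 c3@4, authorship ......
After op 3 (insert('d')): buffer="tmdfdaduf" (len 9), cursors c1@3 c2@5 c3@7, authorship ..1.2.3..

Answer: 3 5 7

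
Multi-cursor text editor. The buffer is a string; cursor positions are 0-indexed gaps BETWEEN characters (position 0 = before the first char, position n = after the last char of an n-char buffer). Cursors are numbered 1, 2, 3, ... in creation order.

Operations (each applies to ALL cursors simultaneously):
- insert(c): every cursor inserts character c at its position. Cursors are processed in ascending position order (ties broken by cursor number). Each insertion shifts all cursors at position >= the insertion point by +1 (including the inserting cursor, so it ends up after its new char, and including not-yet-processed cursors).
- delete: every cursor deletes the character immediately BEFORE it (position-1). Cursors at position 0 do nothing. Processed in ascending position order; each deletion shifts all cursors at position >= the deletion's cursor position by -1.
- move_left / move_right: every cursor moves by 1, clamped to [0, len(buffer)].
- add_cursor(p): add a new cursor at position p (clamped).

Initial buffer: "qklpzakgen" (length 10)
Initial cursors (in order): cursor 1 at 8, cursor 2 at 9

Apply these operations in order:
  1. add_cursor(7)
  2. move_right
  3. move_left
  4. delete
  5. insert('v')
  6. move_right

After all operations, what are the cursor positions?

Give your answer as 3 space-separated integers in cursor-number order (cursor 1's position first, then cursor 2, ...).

Answer: 10 10 10

Derivation:
After op 1 (add_cursor(7)): buffer="qklpzakgen" (len 10), cursors c3@7 c1@8 c2@9, authorship ..........
After op 2 (move_right): buffer="qklpzakgen" (len 10), cursors c3@8 c1@9 c2@10, authorship ..........
After op 3 (move_left): buffer="qklpzakgen" (len 10), cursors c3@7 c1@8 c2@9, authorship ..........
After op 4 (delete): buffer="qklpzan" (len 7), cursors c1@6 c2@6 c3@6, authorship .......
After op 5 (insert('v')): buffer="qklpzavvvn" (len 10), cursors c1@9 c2@9 c3@9, authorship ......123.
After op 6 (move_right): buffer="qklpzavvvn" (len 10), cursors c1@10 c2@10 c3@10, authorship ......123.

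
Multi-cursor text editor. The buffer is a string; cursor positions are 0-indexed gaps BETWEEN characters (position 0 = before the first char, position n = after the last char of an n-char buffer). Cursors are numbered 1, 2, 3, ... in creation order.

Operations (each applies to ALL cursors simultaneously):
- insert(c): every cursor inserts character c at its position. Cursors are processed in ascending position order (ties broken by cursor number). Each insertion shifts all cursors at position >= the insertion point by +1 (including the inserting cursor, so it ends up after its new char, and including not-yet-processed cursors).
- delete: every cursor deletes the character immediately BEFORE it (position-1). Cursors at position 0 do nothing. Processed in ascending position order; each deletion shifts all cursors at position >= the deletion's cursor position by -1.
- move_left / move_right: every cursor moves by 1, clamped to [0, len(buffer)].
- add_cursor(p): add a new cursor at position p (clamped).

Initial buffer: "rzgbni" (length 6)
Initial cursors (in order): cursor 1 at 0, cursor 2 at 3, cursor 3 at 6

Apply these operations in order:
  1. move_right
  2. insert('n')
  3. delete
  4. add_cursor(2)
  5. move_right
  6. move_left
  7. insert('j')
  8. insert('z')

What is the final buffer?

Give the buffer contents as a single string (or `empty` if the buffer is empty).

Answer: rjzzjzgbjznjzi

Derivation:
After op 1 (move_right): buffer="rzgbni" (len 6), cursors c1@1 c2@4 c3@6, authorship ......
After op 2 (insert('n')): buffer="rnzgbnnin" (len 9), cursors c1@2 c2@6 c3@9, authorship .1...2..3
After op 3 (delete): buffer="rzgbni" (len 6), cursors c1@1 c2@4 c3@6, authorship ......
After op 4 (add_cursor(2)): buffer="rzgbni" (len 6), cursors c1@1 c4@2 c2@4 c3@6, authorship ......
After op 5 (move_right): buffer="rzgbni" (len 6), cursors c1@2 c4@3 c2@5 c3@6, authorship ......
After op 6 (move_left): buffer="rzgbni" (len 6), cursors c1@1 c4@2 c2@4 c3@5, authorship ......
After op 7 (insert('j')): buffer="rjzjgbjnji" (len 10), cursors c1@2 c4@4 c2@7 c3@9, authorship .1.4..2.3.
After op 8 (insert('z')): buffer="rjzzjzgbjznjzi" (len 14), cursors c1@3 c4@6 c2@10 c3@13, authorship .11.44..22.33.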